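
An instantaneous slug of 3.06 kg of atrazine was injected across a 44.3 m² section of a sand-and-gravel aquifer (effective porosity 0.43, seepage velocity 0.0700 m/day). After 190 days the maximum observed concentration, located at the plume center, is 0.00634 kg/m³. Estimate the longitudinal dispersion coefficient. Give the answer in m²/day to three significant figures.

At the plume center C_max = M/(n_e·A·√(4πDt)), so D = M²/(4πt·(n_e·A·C_max)²).
n_e·A·C_max = 0.43 × 44.3 × 0.00634 = 0.1208 kg/m.
D = 3.06²/(4π × 190 × 0.1208²) = 0.269 m²/day.

0.269 m²/day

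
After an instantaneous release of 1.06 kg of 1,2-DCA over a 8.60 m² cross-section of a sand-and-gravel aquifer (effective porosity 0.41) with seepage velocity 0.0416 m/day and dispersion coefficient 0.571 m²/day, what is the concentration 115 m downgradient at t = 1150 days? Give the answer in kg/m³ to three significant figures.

0.000594 kg/m³

For an instantaneous plane source, C(x,t) = M/(n_e·A·√(4πDt)) · exp(−(x−vt)²/(4Dt)), with n_e·A the pore (flow) area.
Plume center vt = 0.0416 × 1150 = 47.84 m, so the well at 115 m is 67.16 m downgradient of the peak.
√(4πDt) = 90.84 m, giving peak height M/(n_e·A·√(4πDt)) = 1.06/(0.41 × 8.60 × 90.84) = 0.003309 kg/m³.
(x−vt)²/(4Dt) = (67.16)²/(4 × 0.571 × 1150) = 1.717; exp(−1.717) = 0.1796.
C = 0.003309 × 0.1796 = 0.000594 kg/m³.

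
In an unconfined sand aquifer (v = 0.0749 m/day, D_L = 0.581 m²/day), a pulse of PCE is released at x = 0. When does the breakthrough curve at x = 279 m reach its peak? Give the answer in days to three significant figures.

3620 days

For the 1D instantaneous-source solution, setting ∂C/∂t = 0 at fixed x gives v²t² + 2Dt − x² = 0, so t = (√(D² + v²x²) − D)/v².
√(D² + v²x²) = √(0.581² + 0.0749² × 279²) = 20.91; v² = 0.00561001.
t = (20.91 − 0.581)/0.00561001 = 3620 days (vs. the pure-advection estimate x/v = 3720 d).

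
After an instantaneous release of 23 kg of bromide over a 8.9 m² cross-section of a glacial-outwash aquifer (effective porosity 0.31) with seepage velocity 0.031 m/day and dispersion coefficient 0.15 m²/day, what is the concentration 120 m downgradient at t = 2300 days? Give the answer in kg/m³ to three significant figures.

For an instantaneous plane source, C(x,t) = M/(n_e·A·√(4πDt)) · exp(−(x−vt)²/(4Dt)), with n_e·A the pore (flow) area.
Plume center vt = 0.031 × 2300 = 71.3 m, so the well at 120 m is 48.7 m downgradient of the peak.
√(4πDt) = 65.84 m, giving peak height M/(n_e·A·√(4πDt)) = 23/(0.31 × 8.9 × 65.84) = 0.1266 kg/m³.
(x−vt)²/(4Dt) = (48.7)²/(4 × 0.15 × 2300) = 1.719; exp(−1.719) = 0.1792.
C = 0.1266 × 0.1792 = 0.0227 kg/m³.

0.0227 kg/m³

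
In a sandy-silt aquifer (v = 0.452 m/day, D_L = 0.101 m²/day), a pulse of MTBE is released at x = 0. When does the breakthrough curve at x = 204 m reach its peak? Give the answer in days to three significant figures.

For the 1D instantaneous-source solution, setting ∂C/∂t = 0 at fixed x gives v²t² + 2Dt − x² = 0, so t = (√(D² + v²x²) − D)/v².
√(D² + v²x²) = √(0.101² + 0.452² × 204²) = 92.21; v² = 0.204304.
t = (92.21 − 0.101)/0.204304 = 451 days (vs. the pure-advection estimate x/v = 451 d).

451 days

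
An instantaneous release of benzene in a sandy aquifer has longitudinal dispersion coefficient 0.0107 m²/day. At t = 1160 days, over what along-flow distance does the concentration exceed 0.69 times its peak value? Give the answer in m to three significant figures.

The plume is Gaussian with σ = √(2Dt) = √(2 × 0.0107 × 1160) = 4.982 m.
C/C_peak = exp(−Δx²/(2σ²)) = 0.69 ⇒ Δx = σ·√(−2 ln 0.69) = 4.982 × 0.8615 = 4.292 m.
Width = 2Δx = 8.58 m.

8.58 m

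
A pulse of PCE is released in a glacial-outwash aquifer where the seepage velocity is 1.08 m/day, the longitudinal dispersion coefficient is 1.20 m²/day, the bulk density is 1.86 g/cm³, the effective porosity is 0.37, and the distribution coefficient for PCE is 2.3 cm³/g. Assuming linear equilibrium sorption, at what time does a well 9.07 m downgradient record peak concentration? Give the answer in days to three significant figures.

93.4 days

Retardation factor R = 1 + ρ_b·K_d/n = 1 + 1.86 × 2.3/0.37 = 12.56.
Sorption retards both mechanisms: v_R = v/R = 0.08599 m/day, D_R = D/R = 0.09554 m²/day.
Peak time from v_R²t² + 2D_R t − x² = 0: t = (√(D_R² + v_R²x²) − D_R)/v_R².
√(D_R² + v_R²x²) = √(0.09554² + 0.08599² × 9.07²) = 0.7858; v_R² = 0.007394.
t = (0.7858 − 0.09554)/0.007394 = 93.4 days.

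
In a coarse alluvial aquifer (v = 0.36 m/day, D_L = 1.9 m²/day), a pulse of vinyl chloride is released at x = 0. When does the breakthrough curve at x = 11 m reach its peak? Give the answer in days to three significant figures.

For the 1D instantaneous-source solution, setting ∂C/∂t = 0 at fixed x gives v²t² + 2Dt − x² = 0, so t = (√(D² + v²x²) − D)/v².
√(D² + v²x²) = √(1.9² + 0.36² × 11²) = 4.392; v² = 0.1296.
t = (4.392 − 1.9)/0.1296 = 19.2 days (vs. the pure-advection estimate x/v = 30.6 d).

19.2 days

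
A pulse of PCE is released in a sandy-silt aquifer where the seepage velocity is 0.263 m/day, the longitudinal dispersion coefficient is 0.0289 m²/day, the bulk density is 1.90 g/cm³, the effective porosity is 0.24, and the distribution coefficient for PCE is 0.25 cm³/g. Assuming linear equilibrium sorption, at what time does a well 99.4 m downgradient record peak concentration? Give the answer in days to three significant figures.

Retardation factor R = 1 + ρ_b·K_d/n = 1 + 1.90 × 0.25/0.24 = 2.979.
Sorption retards both mechanisms: v_R = v/R = 0.08828 m/day, D_R = D/R = 0.009701 m²/day.
Peak time from v_R²t² + 2D_R t − x² = 0: t = (√(D_R² + v_R²x²) − D_R)/v_R².
√(D_R² + v_R²x²) = √(0.009701² + 0.08828² × 99.4²) = 8.775; v_R² = 0.007793.
t = (8.775 − 0.009701)/0.007793 = 1120 days.

1120 days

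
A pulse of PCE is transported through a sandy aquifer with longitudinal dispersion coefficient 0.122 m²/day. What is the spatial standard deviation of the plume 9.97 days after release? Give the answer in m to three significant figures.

1.56 m

Dispersive spreading gives a Gaussian with σ² = 2Dt; advection only shifts the center.
σ = √(2 × 0.122 × 9.97) = 1.56 m.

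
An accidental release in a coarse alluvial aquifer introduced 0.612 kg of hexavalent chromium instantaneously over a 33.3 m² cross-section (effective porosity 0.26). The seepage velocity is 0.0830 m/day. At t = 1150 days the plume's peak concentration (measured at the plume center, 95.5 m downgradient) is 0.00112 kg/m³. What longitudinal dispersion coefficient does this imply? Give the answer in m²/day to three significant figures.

0.276 m²/day

At the plume center C_max = M/(n_e·A·√(4πDt)), so D = M²/(4πt·(n_e·A·C_max)²).
n_e·A·C_max = 0.26 × 33.3 × 0.00112 = 0.009697 kg/m.
D = 0.612²/(4π × 1150 × 0.009697²) = 0.276 m²/day.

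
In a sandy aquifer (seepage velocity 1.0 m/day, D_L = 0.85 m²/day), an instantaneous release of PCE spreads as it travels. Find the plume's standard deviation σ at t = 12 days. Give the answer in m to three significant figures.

Dispersive spreading gives a Gaussian with σ² = 2Dt; advection only shifts the center.
σ = √(2 × 0.85 × 12) = 4.52 m.

4.52 m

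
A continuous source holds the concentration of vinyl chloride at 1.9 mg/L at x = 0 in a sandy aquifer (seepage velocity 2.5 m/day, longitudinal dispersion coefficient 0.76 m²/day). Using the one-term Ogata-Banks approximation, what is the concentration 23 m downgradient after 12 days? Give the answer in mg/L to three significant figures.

For a continuous step input, C/C₀ ≈ ½·erfc((x−vt)/(2√(Dt))).
vt = 2.5 × 12 = 30 m and 2√(Dt) = 2√(0.76 × 12) = 6.040 m.
Argument (x−vt)/(2√(Dt)) = (23 − 30)/6.040 = -1.159; ½·erfc(-1.159) = 0.9494.
C = 1.9 × 0.9494 = 1.80 mg/L.

1.80 mg/L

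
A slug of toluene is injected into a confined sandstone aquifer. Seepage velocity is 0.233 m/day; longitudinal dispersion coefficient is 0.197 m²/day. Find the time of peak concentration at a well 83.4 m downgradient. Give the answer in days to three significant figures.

354 days

For the 1D instantaneous-source solution, setting ∂C/∂t = 0 at fixed x gives v²t² + 2Dt − x² = 0, so t = (√(D² + v²x²) − D)/v².
√(D² + v²x²) = √(0.197² + 0.233² × 83.4²) = 19.43; v² = 0.054289.
t = (19.43 − 0.197)/0.054289 = 354 days (vs. the pure-advection estimate x/v = 358 d).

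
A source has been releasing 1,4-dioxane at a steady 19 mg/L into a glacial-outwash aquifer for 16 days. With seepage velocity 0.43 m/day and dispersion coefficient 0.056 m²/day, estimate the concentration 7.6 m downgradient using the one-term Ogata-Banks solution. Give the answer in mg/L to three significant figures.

For a continuous step input, C/C₀ ≈ ½·erfc((x−vt)/(2√(Dt))).
vt = 0.43 × 16 = 6.88 m and 2√(Dt) = 2√(0.056 × 16) = 1.893 m.
Argument (x−vt)/(2√(Dt)) = (7.6 − 6.88)/1.893 = 0.3803; ½·erfc(0.3803) = 0.2953.
C = 19 × 0.2953 = 5.61 mg/L.

5.61 mg/L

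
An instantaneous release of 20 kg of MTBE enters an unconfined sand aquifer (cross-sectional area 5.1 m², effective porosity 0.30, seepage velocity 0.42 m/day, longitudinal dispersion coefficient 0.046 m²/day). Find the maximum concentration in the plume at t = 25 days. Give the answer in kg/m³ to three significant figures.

3.44 kg/m³

The peak of an instantaneous 1D plume sits at x = vt; there the Gaussian factor is 1 and C_max = M/(n_e·A·√(4πDt)), where n_e·A is the pore area the mass is dissolved in.
√(4πDt) = √(4π × 0.046 × 25) = 3.801 m, so C_max = 20/(0.30 × 5.1 × 3.801) = 3.44 kg/m³.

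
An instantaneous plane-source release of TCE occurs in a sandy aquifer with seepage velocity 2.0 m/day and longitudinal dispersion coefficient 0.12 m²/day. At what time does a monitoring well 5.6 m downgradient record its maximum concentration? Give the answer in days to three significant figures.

For the 1D instantaneous-source solution, setting ∂C/∂t = 0 at fixed x gives v²t² + 2Dt − x² = 0, so t = (√(D² + v²x²) − D)/v².
√(D² + v²x²) = √(0.12² + 2.0² × 5.6²) = 11.20; v² = 4.
t = (11.20 − 0.12)/4 = 2.77 days (vs. the pure-advection estimate x/v = 2.80 d).

2.77 days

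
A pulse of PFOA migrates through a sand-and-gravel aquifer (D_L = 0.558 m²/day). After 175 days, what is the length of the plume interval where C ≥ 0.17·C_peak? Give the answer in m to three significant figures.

52.6 m

The plume is Gaussian with σ = √(2Dt) = √(2 × 0.558 × 175) = 13.97 m.
C/C_peak = exp(−Δx²/(2σ²)) = 0.17 ⇒ Δx = σ·√(−2 ln 0.17) = 13.97 × 1.883 = 26.31 m.
Width = 2Δx = 52.6 m.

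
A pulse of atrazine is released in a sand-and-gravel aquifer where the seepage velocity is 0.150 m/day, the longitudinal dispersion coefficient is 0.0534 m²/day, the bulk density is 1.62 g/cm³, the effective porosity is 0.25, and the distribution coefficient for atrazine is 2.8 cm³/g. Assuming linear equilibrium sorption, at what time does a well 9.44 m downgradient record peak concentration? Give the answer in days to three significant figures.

1160 days

Retardation factor R = 1 + ρ_b·K_d/n = 1 + 1.62 × 2.8/0.25 = 19.14.
Sorption retards both mechanisms: v_R = v/R = 0.007837 m/day, D_R = D/R = 0.002790 m²/day.
Peak time from v_R²t² + 2D_R t − x² = 0: t = (√(D_R² + v_R²x²) − D_R)/v_R².
√(D_R² + v_R²x²) = √(0.002790² + 0.007837² × 9.44²) = 0.07403; v_R² = 6.142e-05.
t = (0.07403 − 0.002790)/6.142e-05 = 1160 days.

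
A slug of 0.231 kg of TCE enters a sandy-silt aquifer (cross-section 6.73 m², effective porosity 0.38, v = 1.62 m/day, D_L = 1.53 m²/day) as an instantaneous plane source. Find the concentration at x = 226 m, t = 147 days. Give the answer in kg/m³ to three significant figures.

For an instantaneous plane source, C(x,t) = M/(n_e·A·√(4πDt)) · exp(−(x−vt)²/(4Dt)), with n_e·A the pore (flow) area.
Plume center vt = 1.62 × 147 = 238.14 m, so the well at 226 m is 12.14 m upgradient of the peak.
√(4πDt) = 53.16 m, giving peak height M/(n_e·A·√(4πDt)) = 0.231/(0.38 × 6.73 × 53.16) = 0.001699 kg/m³.
(x−vt)²/(4Dt) = (-12.14)²/(4 × 1.53 × 147) = 0.1638; exp(−0.1638) = 0.8489.
C = 0.001699 × 0.8489 = 0.00144 kg/m³.

0.00144 kg/m³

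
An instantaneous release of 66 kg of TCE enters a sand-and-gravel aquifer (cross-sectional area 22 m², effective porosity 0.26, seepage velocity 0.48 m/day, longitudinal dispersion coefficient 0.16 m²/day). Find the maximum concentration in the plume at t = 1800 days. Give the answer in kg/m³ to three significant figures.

The peak of an instantaneous 1D plume sits at x = vt; there the Gaussian factor is 1 and C_max = M/(n_e·A·√(4πDt)), where n_e·A is the pore area the mass is dissolved in.
√(4πDt) = √(4π × 0.16 × 1800) = 60.16 m, so C_max = 66/(0.26 × 22 × 60.16) = 0.192 kg/m³.

0.192 kg/m³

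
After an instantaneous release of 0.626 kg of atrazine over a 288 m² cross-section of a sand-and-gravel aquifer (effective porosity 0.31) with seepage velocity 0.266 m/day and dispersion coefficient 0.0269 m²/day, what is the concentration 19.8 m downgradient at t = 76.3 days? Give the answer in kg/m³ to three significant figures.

For an instantaneous plane source, C(x,t) = M/(n_e·A·√(4πDt)) · exp(−(x−vt)²/(4Dt)), with n_e·A the pore (flow) area.
Plume center vt = 0.266 × 76.3 = 20.2958 m, so the well at 19.8 m is 0.4958 m upgradient of the peak.
√(4πDt) = 5.079 m, giving peak height M/(n_e·A·√(4πDt)) = 0.626/(0.31 × 288 × 5.079) = 0.001381 kg/m³.
(x−vt)²/(4Dt) = (-0.4958)²/(4 × 0.0269 × 76.3) = 0.02994; exp(−0.02994) = 0.9705.
C = 0.001381 × 0.9705 = 0.00134 kg/m³.

0.00134 kg/m³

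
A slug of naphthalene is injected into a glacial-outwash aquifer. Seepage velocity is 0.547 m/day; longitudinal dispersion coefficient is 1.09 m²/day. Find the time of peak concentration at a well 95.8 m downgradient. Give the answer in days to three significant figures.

For the 1D instantaneous-source solution, setting ∂C/∂t = 0 at fixed x gives v²t² + 2Dt − x² = 0, so t = (√(D² + v²x²) − D)/v².
√(D² + v²x²) = √(1.09² + 0.547² × 95.8²) = 52.41; v² = 0.299209.
t = (52.41 − 1.09)/0.299209 = 172 days (vs. the pure-advection estimate x/v = 175 d).

172 days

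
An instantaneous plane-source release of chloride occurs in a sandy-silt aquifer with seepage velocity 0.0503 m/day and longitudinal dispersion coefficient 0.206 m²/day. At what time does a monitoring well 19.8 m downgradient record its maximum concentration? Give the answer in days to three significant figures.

For the 1D instantaneous-source solution, setting ∂C/∂t = 0 at fixed x gives v²t² + 2Dt − x² = 0, so t = (√(D² + v²x²) − D)/v².
√(D² + v²x²) = √(0.206² + 0.0503² × 19.8²) = 1.017; v² = 0.00253009.
t = (1.017 − 0.206)/0.00253009 = 321 days (vs. the pure-advection estimate x/v = 394 d).

321 days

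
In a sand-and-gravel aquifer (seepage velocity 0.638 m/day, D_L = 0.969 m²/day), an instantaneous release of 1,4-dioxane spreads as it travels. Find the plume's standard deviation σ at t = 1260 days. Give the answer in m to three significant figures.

49.4 m

Dispersive spreading gives a Gaussian with σ² = 2Dt; advection only shifts the center.
σ = √(2 × 0.969 × 1260) = 49.4 m.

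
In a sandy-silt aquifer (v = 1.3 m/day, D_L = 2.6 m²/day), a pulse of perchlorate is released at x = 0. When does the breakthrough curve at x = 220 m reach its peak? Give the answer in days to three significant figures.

For the 1D instantaneous-source solution, setting ∂C/∂t = 0 at fixed x gives v²t² + 2Dt − x² = 0, so t = (√(D² + v²x²) − D)/v².
√(D² + v²x²) = √(2.6² + 1.3² × 220²) = 286.0; v² = 1.69.
t = (286.0 − 2.6)/1.69 = 168 days (vs. the pure-advection estimate x/v = 169 d).

168 days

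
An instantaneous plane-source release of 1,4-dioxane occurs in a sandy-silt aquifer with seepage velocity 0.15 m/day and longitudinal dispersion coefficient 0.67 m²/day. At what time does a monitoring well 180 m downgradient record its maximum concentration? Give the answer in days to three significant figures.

1170 days

For the 1D instantaneous-source solution, setting ∂C/∂t = 0 at fixed x gives v²t² + 2Dt − x² = 0, so t = (√(D² + v²x²) − D)/v².
√(D² + v²x²) = √(0.67² + 0.15² × 180²) = 27.01; v² = 0.0225.
t = (27.01 − 0.67)/0.0225 = 1170 days (vs. the pure-advection estimate x/v = 1200 d).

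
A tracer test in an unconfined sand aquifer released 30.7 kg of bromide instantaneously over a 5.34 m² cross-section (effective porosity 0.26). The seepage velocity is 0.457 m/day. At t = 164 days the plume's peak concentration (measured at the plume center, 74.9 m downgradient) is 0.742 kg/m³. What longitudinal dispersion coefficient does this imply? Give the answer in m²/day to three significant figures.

At the plume center C_max = M/(n_e·A·√(4πDt)), so D = M²/(4πt·(n_e·A·C_max)²).
n_e·A·C_max = 0.26 × 5.34 × 0.742 = 1.030 kg/m.
D = 30.7²/(4π × 164 × 1.030²) = 0.431 m²/day.

0.431 m²/day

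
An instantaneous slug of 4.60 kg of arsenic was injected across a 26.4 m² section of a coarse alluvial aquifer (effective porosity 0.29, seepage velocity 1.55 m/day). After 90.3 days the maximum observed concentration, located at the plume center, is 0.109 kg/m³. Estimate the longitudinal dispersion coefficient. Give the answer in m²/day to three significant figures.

0.0268 m²/day

At the plume center C_max = M/(n_e·A·√(4πDt)), so D = M²/(4πt·(n_e·A·C_max)²).
n_e·A·C_max = 0.29 × 26.4 × 0.109 = 0.8345 kg/m.
D = 4.60²/(4π × 90.3 × 0.8345²) = 0.0268 m²/day.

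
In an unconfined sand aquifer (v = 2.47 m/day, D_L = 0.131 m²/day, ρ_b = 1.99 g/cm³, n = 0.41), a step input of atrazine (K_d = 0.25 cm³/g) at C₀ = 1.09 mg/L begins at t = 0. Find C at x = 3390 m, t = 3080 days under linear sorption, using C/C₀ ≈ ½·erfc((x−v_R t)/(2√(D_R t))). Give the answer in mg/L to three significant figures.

1.08 mg/L

Retardation factor R = 1 + ρ_b·K_d/n = 1 + 1.99 × 0.25/0.41 = 2.213.
Sorption retards both mechanisms: v_R = v/R = 1.116 m/day, D_R = D/R = 0.05920 m²/day.
v_R·t = 1.116 × 3080 = 3437.28 m; 2√(D_R t) = 27.01 m; argument = (3390 − 3437.28)/27.01 = -1.750.
C = C₀ × ½·erfc(-1.750) = 1.09 × 0.9933 = 1.08 mg/L.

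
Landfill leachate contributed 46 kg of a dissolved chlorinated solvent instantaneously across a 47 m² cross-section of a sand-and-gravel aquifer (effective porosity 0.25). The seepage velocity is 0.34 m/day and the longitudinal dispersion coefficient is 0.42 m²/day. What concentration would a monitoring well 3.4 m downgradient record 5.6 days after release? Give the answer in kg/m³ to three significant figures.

0.568 kg/m³

For an instantaneous plane source, C(x,t) = M/(n_e·A·√(4πDt)) · exp(−(x−vt)²/(4Dt)), with n_e·A the pore (flow) area.
Plume center vt = 0.34 × 5.6 = 1.904 m, so the well at 3.4 m is 1.496 m downgradient of the peak.
√(4πDt) = 5.437 m, giving peak height M/(n_e·A·√(4πDt)) = 46/(0.25 × 47 × 5.437) = 0.7200 kg/m³.
(x−vt)²/(4Dt) = (1.496)²/(4 × 0.42 × 5.6) = 0.2379; exp(−0.2379) = 0.7883.
C = 0.7200 × 0.7883 = 0.568 kg/m³.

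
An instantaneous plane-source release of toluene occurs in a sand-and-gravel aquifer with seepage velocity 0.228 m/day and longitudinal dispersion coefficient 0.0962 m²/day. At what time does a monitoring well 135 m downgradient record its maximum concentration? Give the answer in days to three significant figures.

590 days

For the 1D instantaneous-source solution, setting ∂C/∂t = 0 at fixed x gives v²t² + 2Dt − x² = 0, so t = (√(D² + v²x²) − D)/v².
√(D² + v²x²) = √(0.0962² + 0.228² × 135²) = 30.78; v² = 0.051984.
t = (30.78 − 0.0962)/0.051984 = 590 days (vs. the pure-advection estimate x/v = 592 d).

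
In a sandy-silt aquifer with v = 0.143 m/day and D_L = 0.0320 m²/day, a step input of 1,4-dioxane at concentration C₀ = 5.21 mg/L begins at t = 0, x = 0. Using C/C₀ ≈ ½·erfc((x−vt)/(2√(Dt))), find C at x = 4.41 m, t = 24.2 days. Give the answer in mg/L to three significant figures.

For a continuous step input, C/C₀ ≈ ½·erfc((x−vt)/(2√(Dt))).
vt = 0.143 × 24.2 = 3.4606 m and 2√(Dt) = 2√(0.0320 × 24.2) = 1.760 m.
Argument (x−vt)/(2√(Dt)) = (4.41 − 3.4606)/1.760 = 0.5394; ½·erfc(0.5394) = 0.2228.
C = 5.21 × 0.2228 = 1.16 mg/L.

1.16 mg/L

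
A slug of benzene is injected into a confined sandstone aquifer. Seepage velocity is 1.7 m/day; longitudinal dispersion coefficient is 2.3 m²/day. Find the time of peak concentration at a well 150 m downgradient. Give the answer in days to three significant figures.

For the 1D instantaneous-source solution, setting ∂C/∂t = 0 at fixed x gives v²t² + 2Dt − x² = 0, so t = (√(D² + v²x²) − D)/v².
√(D² + v²x²) = √(2.3² + 1.7² × 150²) = 255.0; v² = 2.89.
t = (255.0 − 2.3)/2.89 = 87.4 days (vs. the pure-advection estimate x/v = 88.2 d).

87.4 days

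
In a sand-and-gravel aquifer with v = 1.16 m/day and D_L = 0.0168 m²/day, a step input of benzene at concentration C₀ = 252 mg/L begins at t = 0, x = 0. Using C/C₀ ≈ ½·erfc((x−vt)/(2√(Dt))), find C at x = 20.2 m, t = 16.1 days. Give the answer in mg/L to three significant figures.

4.82 mg/L

For a continuous step input, C/C₀ ≈ ½·erfc((x−vt)/(2√(Dt))).
vt = 1.16 × 16.1 = 18.676 m and 2√(Dt) = 2√(0.0168 × 16.1) = 1.040 m.
Argument (x−vt)/(2√(Dt)) = (20.2 − 18.676)/1.040 = 1.465; ½·erfc(1.465) = 0.01914.
C = 252 × 0.01914 = 4.82 mg/L.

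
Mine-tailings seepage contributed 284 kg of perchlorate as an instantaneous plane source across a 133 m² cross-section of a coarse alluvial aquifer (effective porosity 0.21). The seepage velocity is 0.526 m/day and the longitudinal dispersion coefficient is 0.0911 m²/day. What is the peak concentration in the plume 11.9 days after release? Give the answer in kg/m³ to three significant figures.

2.75 kg/m³

The peak of an instantaneous 1D plume sits at x = vt; there the Gaussian factor is 1 and C_max = M/(n_e·A·√(4πDt)), where n_e·A is the pore area the mass is dissolved in.
√(4πDt) = √(4π × 0.0911 × 11.9) = 3.691 m, so C_max = 284/(0.21 × 133 × 3.691) = 2.75 kg/m³.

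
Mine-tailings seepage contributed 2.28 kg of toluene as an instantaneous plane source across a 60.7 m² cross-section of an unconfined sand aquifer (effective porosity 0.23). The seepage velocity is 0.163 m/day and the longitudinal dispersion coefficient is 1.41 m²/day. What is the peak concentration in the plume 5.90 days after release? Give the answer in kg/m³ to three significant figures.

The peak of an instantaneous 1D plume sits at x = vt; there the Gaussian factor is 1 and C_max = M/(n_e·A·√(4πDt)), where n_e·A is the pore area the mass is dissolved in.
√(4πDt) = √(4π × 1.41 × 5.90) = 10.22 m, so C_max = 2.28/(0.23 × 60.7 × 10.22) = 0.0160 kg/m³.

0.0160 kg/m³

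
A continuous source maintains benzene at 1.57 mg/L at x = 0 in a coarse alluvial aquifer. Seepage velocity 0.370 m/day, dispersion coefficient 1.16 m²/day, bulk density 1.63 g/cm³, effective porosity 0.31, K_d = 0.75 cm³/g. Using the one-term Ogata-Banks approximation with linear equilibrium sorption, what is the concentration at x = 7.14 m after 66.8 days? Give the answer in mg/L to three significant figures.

Retardation factor R = 1 + ρ_b·K_d/n = 1 + 1.63 × 0.75/0.31 = 4.944.
Sorption retards both mechanisms: v_R = v/R = 0.07484 m/day, D_R = D/R = 0.2346 m²/day.
v_R·t = 0.07484 × 66.8 = 4.999312 m; 2√(D_R t) = 7.917 m; argument = (7.14 − 4.999312)/7.917 = 0.2704.
C = C₀ × ½·erfc(0.2704) = 1.57 × 0.3511 = 0.551 mg/L.

0.551 mg/L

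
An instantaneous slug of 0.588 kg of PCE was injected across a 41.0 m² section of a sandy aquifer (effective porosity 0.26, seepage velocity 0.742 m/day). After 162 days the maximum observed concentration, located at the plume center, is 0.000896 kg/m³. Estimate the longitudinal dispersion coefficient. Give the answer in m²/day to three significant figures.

1.86 m²/day

At the plume center C_max = M/(n_e·A·√(4πDt)), so D = M²/(4πt·(n_e·A·C_max)²).
n_e·A·C_max = 0.26 × 41.0 × 0.000896 = 0.009551 kg/m.
D = 0.588²/(4π × 162 × 0.009551²) = 1.86 m²/day.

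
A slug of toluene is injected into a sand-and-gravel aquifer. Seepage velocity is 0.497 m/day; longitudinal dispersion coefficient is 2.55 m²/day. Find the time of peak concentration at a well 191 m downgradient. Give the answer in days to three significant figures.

374 days

For the 1D instantaneous-source solution, setting ∂C/∂t = 0 at fixed x gives v²t² + 2Dt − x² = 0, so t = (√(D² + v²x²) − D)/v².
√(D² + v²x²) = √(2.55² + 0.497² × 191²) = 94.96; v² = 0.247009.
t = (94.96 − 2.55)/0.247009 = 374 days (vs. the pure-advection estimate x/v = 384 d).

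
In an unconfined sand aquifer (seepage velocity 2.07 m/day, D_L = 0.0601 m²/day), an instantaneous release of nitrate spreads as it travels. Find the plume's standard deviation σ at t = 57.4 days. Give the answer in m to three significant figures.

2.63 m

Dispersive spreading gives a Gaussian with σ² = 2Dt; advection only shifts the center.
σ = √(2 × 0.0601 × 57.4) = 2.63 m.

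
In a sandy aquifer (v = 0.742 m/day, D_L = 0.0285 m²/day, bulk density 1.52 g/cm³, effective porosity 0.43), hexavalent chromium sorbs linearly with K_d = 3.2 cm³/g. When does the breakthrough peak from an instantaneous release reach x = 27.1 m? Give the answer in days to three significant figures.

449 days

Retardation factor R = 1 + ρ_b·K_d/n = 1 + 1.52 × 3.2/0.43 = 12.31.
Sorption retards both mechanisms: v_R = v/R = 0.06028 m/day, D_R = D/R = 0.002315 m²/day.
Peak time from v_R²t² + 2D_R t − x² = 0: t = (√(D_R² + v_R²x²) − D_R)/v_R².
√(D_R² + v_R²x²) = √(0.002315² + 0.06028² × 27.1²) = 1.634; v_R² = 0.003634.
t = (1.634 − 0.002315)/0.003634 = 449 days.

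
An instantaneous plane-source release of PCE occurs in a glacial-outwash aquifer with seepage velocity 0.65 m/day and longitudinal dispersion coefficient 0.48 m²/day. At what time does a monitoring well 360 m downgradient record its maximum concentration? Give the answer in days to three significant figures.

For the 1D instantaneous-source solution, setting ∂C/∂t = 0 at fixed x gives v²t² + 2Dt − x² = 0, so t = (√(D² + v²x²) − D)/v².
√(D² + v²x²) = √(0.48² + 0.65² × 360²) = 234.0; v² = 0.4225.
t = (234.0 − 0.48)/0.4225 = 553 days (vs. the pure-advection estimate x/v = 554 d).

553 days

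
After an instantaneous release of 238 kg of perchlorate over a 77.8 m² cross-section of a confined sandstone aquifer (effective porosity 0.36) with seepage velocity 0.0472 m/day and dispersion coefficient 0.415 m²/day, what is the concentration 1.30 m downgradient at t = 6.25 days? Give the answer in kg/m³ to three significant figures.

For an instantaneous plane source, C(x,t) = M/(n_e·A·√(4πDt)) · exp(−(x−vt)²/(4Dt)), with n_e·A the pore (flow) area.
Plume center vt = 0.0472 × 6.25 = 0.295 m, so the well at 1.30 m is 1.005 m downgradient of the peak.
√(4πDt) = 5.709 m, giving peak height M/(n_e·A·√(4πDt)) = 238/(0.36 × 77.8 × 5.709) = 1.488 kg/m³.
(x−vt)²/(4Dt) = (1.005)²/(4 × 0.415 × 6.25) = 0.09735; exp(−0.09735) = 0.9072.
C = 1.488 × 0.9072 = 1.35 kg/m³.

1.35 kg/m³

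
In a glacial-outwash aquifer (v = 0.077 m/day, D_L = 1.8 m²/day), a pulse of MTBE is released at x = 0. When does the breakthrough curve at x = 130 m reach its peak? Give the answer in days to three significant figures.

For the 1D instantaneous-source solution, setting ∂C/∂t = 0 at fixed x gives v²t² + 2Dt − x² = 0, so t = (√(D² + v²x²) − D)/v².
√(D² + v²x²) = √(1.8² + 0.077² × 130²) = 10.17; v² = 0.005929.
t = (10.17 − 1.8)/0.005929 = 1410 days (vs. the pure-advection estimate x/v = 1690 d).

1410 days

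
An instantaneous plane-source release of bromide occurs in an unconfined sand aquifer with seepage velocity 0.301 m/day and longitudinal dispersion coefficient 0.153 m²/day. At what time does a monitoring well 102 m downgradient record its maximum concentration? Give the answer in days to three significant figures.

337 days

For the 1D instantaneous-source solution, setting ∂C/∂t = 0 at fixed x gives v²t² + 2Dt − x² = 0, so t = (√(D² + v²x²) − D)/v².
√(D² + v²x²) = √(0.153² + 0.301² × 102²) = 30.70; v² = 0.090601.
t = (30.70 − 0.153)/0.090601 = 337 days (vs. the pure-advection estimate x/v = 339 d).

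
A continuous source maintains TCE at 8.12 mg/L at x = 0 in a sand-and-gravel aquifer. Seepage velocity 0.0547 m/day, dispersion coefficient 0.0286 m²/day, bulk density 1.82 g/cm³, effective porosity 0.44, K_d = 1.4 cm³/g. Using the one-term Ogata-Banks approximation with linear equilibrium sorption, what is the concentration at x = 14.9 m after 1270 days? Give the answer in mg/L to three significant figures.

0.622 mg/L

Retardation factor R = 1 + ρ_b·K_d/n = 1 + 1.82 × 1.4/0.44 = 6.791.
Sorption retards both mechanisms: v_R = v/R = 0.008055 m/day, D_R = D/R = 0.004211 m²/day.
v_R·t = 0.008055 × 1270 = 10.22985 m; 2√(D_R t) = 4.625 m; argument = (14.9 − 10.22985)/4.625 = 1.010.
C = C₀ × ½·erfc(1.010) = 8.12 × 0.07659 = 0.622 mg/L.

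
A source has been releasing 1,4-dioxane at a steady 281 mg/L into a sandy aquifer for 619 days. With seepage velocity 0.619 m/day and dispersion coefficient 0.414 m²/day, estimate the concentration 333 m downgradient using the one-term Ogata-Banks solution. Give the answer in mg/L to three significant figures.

For a continuous step input, C/C₀ ≈ ½·erfc((x−vt)/(2√(Dt))).
vt = 0.619 × 619 = 383.161 m and 2√(Dt) = 2√(0.414 × 619) = 32.02 m.
Argument (x−vt)/(2√(Dt)) = (333 − 383.161)/32.02 = -1.567; ½·erfc(-1.567) = 0.9867.
C = 281 × 0.9867 = 277 mg/L.

277 mg/L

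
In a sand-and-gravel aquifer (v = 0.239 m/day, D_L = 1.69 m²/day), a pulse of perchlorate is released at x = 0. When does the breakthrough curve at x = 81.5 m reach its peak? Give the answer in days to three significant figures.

313 days

For the 1D instantaneous-source solution, setting ∂C/∂t = 0 at fixed x gives v²t² + 2Dt − x² = 0, so t = (√(D² + v²x²) − D)/v².
√(D² + v²x²) = √(1.69² + 0.239² × 81.5²) = 19.55; v² = 0.057121.
t = (19.55 − 1.69)/0.057121 = 313 days (vs. the pure-advection estimate x/v = 341 d).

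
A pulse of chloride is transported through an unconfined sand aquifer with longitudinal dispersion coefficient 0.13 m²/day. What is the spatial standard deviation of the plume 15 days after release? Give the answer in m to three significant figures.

Dispersive spreading gives a Gaussian with σ² = 2Dt; advection only shifts the center.
σ = √(2 × 0.13 × 15) = 1.97 m.

1.97 m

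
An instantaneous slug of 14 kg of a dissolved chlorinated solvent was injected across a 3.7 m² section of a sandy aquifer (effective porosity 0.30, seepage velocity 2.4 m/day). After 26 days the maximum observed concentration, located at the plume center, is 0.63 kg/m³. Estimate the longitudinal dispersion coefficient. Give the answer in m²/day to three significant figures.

At the plume center C_max = M/(n_e·A·√(4πDt)), so D = M²/(4πt·(n_e·A·C_max)²).
n_e·A·C_max = 0.30 × 3.7 × 0.63 = 0.6993 kg/m.
D = 14²/(4π × 26 × 0.6993²) = 1.23 m²/day.

1.23 m²/day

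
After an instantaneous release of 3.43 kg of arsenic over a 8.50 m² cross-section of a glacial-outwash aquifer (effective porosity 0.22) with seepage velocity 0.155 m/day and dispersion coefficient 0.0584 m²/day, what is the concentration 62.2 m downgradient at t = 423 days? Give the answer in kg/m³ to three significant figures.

0.0928 kg/m³

For an instantaneous plane source, C(x,t) = M/(n_e·A·√(4πDt)) · exp(−(x−vt)²/(4Dt)), with n_e·A the pore (flow) area.
Plume center vt = 0.155 × 423 = 65.565 m, so the well at 62.2 m is 3.365 m upgradient of the peak.
√(4πDt) = 17.62 m, giving peak height M/(n_e·A·√(4πDt)) = 3.43/(0.22 × 8.50 × 17.62) = 0.1041 kg/m³.
(x−vt)²/(4Dt) = (-3.365)²/(4 × 0.0584 × 423) = 0.1146; exp(−0.1146) = 0.8917.
C = 0.1041 × 0.8917 = 0.0928 kg/m³.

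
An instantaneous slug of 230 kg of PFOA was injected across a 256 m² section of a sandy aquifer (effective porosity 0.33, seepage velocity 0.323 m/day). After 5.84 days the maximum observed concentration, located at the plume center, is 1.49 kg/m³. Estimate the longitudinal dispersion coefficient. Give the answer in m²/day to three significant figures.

At the plume center C_max = M/(n_e·A·√(4πDt)), so D = M²/(4πt·(n_e·A·C_max)²).
n_e·A·C_max = 0.33 × 256 × 1.49 = 125.9 kg/m.
D = 230²/(4π × 5.84 × 125.9²) = 0.0455 m²/day.

0.0455 m²/day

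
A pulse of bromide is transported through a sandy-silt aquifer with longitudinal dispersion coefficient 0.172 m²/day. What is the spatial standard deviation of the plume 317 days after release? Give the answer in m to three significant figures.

Dispersive spreading gives a Gaussian with σ² = 2Dt; advection only shifts the center.
σ = √(2 × 0.172 × 317) = 10.4 m.

10.4 m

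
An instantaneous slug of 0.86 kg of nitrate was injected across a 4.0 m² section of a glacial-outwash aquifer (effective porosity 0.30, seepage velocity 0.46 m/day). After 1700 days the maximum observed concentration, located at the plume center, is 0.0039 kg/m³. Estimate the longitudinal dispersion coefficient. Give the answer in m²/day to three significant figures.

1.58 m²/day

At the plume center C_max = M/(n_e·A·√(4πDt)), so D = M²/(4πt·(n_e·A·C_max)²).
n_e·A·C_max = 0.30 × 4.0 × 0.0039 = 0.004680 kg/m.
D = 0.86²/(4π × 1700 × 0.004680²) = 1.58 m²/day.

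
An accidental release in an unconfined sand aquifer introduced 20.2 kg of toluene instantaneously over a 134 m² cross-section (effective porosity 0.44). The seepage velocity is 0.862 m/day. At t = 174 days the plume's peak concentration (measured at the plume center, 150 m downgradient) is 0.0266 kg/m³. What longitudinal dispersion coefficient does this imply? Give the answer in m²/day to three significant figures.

At the plume center C_max = M/(n_e·A·√(4πDt)), so D = M²/(4πt·(n_e·A·C_max)²).
n_e·A·C_max = 0.44 × 134 × 0.0266 = 1.568 kg/m.
D = 20.2²/(4π × 174 × 1.568²) = 0.0759 m²/day.

0.0759 m²/day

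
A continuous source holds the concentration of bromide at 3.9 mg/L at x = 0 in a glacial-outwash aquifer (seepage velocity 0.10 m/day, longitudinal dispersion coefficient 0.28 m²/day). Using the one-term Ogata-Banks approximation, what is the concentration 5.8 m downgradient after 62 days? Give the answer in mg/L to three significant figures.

For a continuous step input, C/C₀ ≈ ½·erfc((x−vt)/(2√(Dt))).
vt = 0.10 × 62 = 6.2 m and 2√(Dt) = 2√(0.28 × 62) = 8.333 m.
Argument (x−vt)/(2√(Dt)) = (5.8 − 6.2)/8.333 = -0.04800; ½·erfc(-0.04800) = 0.5271.
C = 3.9 × 0.5271 = 2.06 mg/L.

2.06 mg/L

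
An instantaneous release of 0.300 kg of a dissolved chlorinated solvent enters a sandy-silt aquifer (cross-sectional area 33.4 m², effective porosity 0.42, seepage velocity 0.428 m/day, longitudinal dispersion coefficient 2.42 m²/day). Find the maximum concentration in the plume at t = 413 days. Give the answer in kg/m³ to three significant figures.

0.000191 kg/m³

The peak of an instantaneous 1D plume sits at x = vt; there the Gaussian factor is 1 and C_max = M/(n_e·A·√(4πDt)), where n_e·A is the pore area the mass is dissolved in.
√(4πDt) = √(4π × 2.42 × 413) = 112.1 m, so C_max = 0.300/(0.42 × 33.4 × 112.1) = 0.000191 kg/m³.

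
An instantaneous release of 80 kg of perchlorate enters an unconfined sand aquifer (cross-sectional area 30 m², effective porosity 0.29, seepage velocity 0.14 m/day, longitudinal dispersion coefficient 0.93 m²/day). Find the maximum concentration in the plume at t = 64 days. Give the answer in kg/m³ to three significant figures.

The peak of an instantaneous 1D plume sits at x = vt; there the Gaussian factor is 1 and C_max = M/(n_e·A·√(4πDt)), where n_e·A is the pore area the mass is dissolved in.
√(4πDt) = √(4π × 0.93 × 64) = 27.35 m, so C_max = 80/(0.29 × 30 × 27.35) = 0.336 kg/m³.

0.336 kg/m³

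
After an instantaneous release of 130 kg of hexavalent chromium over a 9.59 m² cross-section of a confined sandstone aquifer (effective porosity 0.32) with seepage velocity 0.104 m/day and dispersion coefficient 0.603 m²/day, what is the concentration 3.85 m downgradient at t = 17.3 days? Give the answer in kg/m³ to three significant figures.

For an instantaneous plane source, C(x,t) = M/(n_e·A·√(4πDt)) · exp(−(x−vt)²/(4Dt)), with n_e·A the pore (flow) area.
Plume center vt = 0.104 × 17.3 = 1.7992 m, so the well at 3.85 m is 2.0508 m downgradient of the peak.
√(4πDt) = 11.45 m, giving peak height M/(n_e·A·√(4πDt)) = 130/(0.32 × 9.59 × 11.45) = 3.700 kg/m³.
(x−vt)²/(4Dt) = (2.0508)²/(4 × 0.603 × 17.3) = 0.1008; exp(−0.1008) = 0.9041.
C = 3.700 × 0.9041 = 3.35 kg/m³.

3.35 kg/m³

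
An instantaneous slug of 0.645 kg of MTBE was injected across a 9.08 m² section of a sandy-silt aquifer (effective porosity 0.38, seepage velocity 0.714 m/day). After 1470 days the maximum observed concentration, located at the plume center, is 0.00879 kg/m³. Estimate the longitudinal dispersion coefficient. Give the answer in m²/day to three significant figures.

At the plume center C_max = M/(n_e·A·√(4πDt)), so D = M²/(4πt·(n_e·A·C_max)²).
n_e·A·C_max = 0.38 × 9.08 × 0.00879 = 0.03033 kg/m.
D = 0.645²/(4π × 1470 × 0.03033²) = 0.0245 m²/day.

0.0245 m²/day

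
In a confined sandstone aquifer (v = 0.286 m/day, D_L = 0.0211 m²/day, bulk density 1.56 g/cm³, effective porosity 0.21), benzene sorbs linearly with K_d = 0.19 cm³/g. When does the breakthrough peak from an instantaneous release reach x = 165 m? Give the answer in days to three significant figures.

1390 days

Retardation factor R = 1 + ρ_b·K_d/n = 1 + 1.56 × 0.19/0.21 = 2.411.
Sorption retards both mechanisms: v_R = v/R = 0.1186 m/day, D_R = D/R = 0.008752 m²/day.
Peak time from v_R²t² + 2D_R t − x² = 0: t = (√(D_R² + v_R²x²) − D_R)/v_R².
√(D_R² + v_R²x²) = √(0.008752² + 0.1186² × 165²) = 19.57; v_R² = 0.01407.
t = (19.57 − 0.008752)/0.01407 = 1390 days.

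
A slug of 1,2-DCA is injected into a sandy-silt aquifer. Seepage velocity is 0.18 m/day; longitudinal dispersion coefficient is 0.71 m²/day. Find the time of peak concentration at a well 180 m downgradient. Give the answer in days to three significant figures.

For the 1D instantaneous-source solution, setting ∂C/∂t = 0 at fixed x gives v²t² + 2Dt − x² = 0, so t = (√(D² + v²x²) − D)/v².
√(D² + v²x²) = √(0.71² + 0.18² × 180²) = 32.41; v² = 0.0324.
t = (32.41 − 0.71)/0.0324 = 978 days (vs. the pure-advection estimate x/v = 1000 d).

978 days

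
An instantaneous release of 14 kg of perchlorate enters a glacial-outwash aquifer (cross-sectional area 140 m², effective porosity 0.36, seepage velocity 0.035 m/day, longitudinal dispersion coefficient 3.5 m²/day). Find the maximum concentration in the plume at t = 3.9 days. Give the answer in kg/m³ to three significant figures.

The peak of an instantaneous 1D plume sits at x = vt; there the Gaussian factor is 1 and C_max = M/(n_e·A·√(4πDt)), where n_e·A is the pore area the mass is dissolved in.
√(4πDt) = √(4π × 3.5 × 3.9) = 13.10 m, so C_max = 14/(0.36 × 140 × 13.10) = 0.0212 kg/m³.

0.0212 kg/m³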